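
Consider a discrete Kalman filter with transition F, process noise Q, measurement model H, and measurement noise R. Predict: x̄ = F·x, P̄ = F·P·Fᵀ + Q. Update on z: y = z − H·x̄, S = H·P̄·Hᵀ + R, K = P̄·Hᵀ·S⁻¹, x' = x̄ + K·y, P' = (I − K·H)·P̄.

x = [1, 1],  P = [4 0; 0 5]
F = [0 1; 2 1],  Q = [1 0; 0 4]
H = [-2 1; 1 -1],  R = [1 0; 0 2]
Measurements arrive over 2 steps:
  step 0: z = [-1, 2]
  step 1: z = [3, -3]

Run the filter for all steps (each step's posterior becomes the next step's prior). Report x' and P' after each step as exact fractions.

step 0: x' = [-6/103, -136/103], P' = [387/206 635/206; 635/206 1175/206]
step 1: x' = [-6606/18439, 41453/18439], P' = [38123/18439 63825/18439; 63825/18439 118257/18439]

step 0: x̄ = F·x = [1, 3]
step 0: P̄ = F·P·Fᵀ + Q = [6 5; 5 25]
step 0: y = z − H·x̄ = [-2, 4]
step 0: S = H·P̄·Hᵀ + R = [30 -22; -22 23]
step 0: K = P̄·Hᵀ·S⁻¹ = [-139/206 -62/103; -95/206 -135/103]
step 0: x' = x̄ + K·y = [-6/103, -136/103]
step 0: P' = (I − K·H)·P̄ = [387/206 635/206; 635/206 1175/206]
step 1: x̄ = F·x = [-136/103, -148/103]
step 1: P̄ = F·P·Fᵀ + Q = [1381/206 2445/206; 2445/206 6087/206]
step 1: y = z − H·x̄ = [185/103, -321/103]
step 1: S = H·P̄·Hᵀ + R = [2037/206 -757/103; -757/103 1495/103]
step 1: K = P̄·Hᵀ·S⁻¹ = [-12421/18439 -12851/18439; -9393/18439 -27216/18439]
step 1: x' = x̄ + K·y = [-6606/18439, 41453/18439]
step 1: P' = (I − K·H)·P̄ = [38123/18439 63825/18439; 63825/18439 118257/18439]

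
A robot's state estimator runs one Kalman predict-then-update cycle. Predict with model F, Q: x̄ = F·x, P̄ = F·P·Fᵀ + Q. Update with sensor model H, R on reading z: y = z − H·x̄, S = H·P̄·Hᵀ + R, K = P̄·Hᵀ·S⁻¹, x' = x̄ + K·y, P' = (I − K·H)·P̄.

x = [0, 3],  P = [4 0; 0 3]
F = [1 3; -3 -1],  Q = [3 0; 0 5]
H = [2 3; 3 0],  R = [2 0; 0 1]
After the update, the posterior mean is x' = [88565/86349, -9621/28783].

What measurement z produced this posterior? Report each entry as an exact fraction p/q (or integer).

z = [1, 3]

x̄ = F·x = [9, -3]
P̄ = F·P·Fᵀ + Q = [34 -21; -21 44]
S = H·P̄·Hᵀ + R = [282 15; 15 307]
K = P̄·Hᵀ·S⁻¹ = [5/86349 9563/28783; 9525/28783 -6372/28783]
x' − x̄ = [-688576/86349, 76728/28783] = K·y
y = (KᵀK)⁻¹·Kᵀ·(x' − x̄) = [-8, -24]
z = y + H·x̄ = [-8, -24] + [9, 27] = [1, 3]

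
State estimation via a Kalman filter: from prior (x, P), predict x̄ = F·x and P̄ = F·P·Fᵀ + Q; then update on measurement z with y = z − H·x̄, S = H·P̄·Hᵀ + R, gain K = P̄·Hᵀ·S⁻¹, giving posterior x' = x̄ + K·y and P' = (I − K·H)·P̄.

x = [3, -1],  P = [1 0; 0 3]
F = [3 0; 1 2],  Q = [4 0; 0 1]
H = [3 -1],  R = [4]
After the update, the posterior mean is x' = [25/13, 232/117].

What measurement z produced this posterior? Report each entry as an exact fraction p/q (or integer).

z = [3]

x̄ = F·x = [9, 1]
P̄ = F·P·Fᵀ + Q = [13 3; 3 14]
S = H·P̄·Hᵀ + R = [117]
K = P̄·Hᵀ·S⁻¹ = [4/13; -5/117]
x' − x̄ = [-92/13, 115/117] = K·y
y = (KᵀK)⁻¹·Kᵀ·(x' − x̄) = [-23]
z = y + H·x̄ = [-23] + [26] = [3]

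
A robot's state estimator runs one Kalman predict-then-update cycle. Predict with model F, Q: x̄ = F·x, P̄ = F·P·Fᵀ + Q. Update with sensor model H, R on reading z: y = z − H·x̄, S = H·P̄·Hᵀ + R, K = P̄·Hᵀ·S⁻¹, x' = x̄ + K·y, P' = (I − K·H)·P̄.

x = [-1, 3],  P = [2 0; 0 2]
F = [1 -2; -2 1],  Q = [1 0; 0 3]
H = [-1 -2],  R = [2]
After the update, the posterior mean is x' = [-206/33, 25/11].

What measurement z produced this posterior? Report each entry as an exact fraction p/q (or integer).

z = [2]

x̄ = F·x = [-7, 5]
P̄ = F·P·Fᵀ + Q = [11 -8; -8 13]
S = H·P̄·Hᵀ + R = [33]
K = P̄·Hᵀ·S⁻¹ = [5/33; -6/11]
x' − x̄ = [25/33, -30/11] = K·y
y = (KᵀK)⁻¹·Kᵀ·(x' − x̄) = [5]
z = y + H·x̄ = [5] + [-3] = [2]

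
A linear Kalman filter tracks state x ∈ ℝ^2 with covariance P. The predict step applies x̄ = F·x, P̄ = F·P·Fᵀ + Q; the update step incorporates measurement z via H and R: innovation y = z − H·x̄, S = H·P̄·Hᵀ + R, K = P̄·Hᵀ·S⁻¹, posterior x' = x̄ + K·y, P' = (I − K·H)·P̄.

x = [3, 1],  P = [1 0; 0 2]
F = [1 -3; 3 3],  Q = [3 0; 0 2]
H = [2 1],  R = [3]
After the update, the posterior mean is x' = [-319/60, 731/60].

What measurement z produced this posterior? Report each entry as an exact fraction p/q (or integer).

x̄ = F·x = [0, 12]
P̄ = F·P·Fᵀ + Q = [22 -15; -15 29]
S = H·P̄·Hᵀ + R = [60]
K = P̄·Hᵀ·S⁻¹ = [29/60; -1/60]
x' − x̄ = [-319/60, 11/60] = K·y
y = (KᵀK)⁻¹·Kᵀ·(x' − x̄) = [-11]
z = y + H·x̄ = [-11] + [12] = [1]

z = [1]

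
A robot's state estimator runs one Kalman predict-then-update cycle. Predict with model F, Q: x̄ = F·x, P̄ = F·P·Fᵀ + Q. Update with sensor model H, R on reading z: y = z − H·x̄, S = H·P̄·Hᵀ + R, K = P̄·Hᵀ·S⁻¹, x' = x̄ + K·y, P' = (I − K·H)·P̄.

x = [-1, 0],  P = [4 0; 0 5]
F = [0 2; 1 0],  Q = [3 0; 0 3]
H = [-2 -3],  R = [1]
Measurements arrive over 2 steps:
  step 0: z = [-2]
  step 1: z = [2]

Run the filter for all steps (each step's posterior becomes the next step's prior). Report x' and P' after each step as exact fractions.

step 0: x' = [115/78, -17/52], P' = [368/39 -161/26; -161/26 217/52]
step 1: x' = [-147/160, -7/480], P' = [10963/560 -7299/560; -7299/560 14761/1680]

step 0: x̄ = F·x = [0, -1]
step 0: P̄ = F·P·Fᵀ + Q = [23 0; 0 7]
step 0: y = z − H·x̄ = [-5]
step 0: S = H·P̄·Hᵀ + R = [156]
step 0: K = P̄·Hᵀ·S⁻¹ = [-23/78; -7/52]
step 0: x' = x̄ + K·y = [115/78, -17/52]
step 0: P' = (I − K·H)·P̄ = [368/39 -161/26; -161/26 217/52]
step 1: x̄ = F·x = [-17/26, 115/78]
step 1: P̄ = F·P·Fᵀ + Q = [256/13 -161/13; -161/13 485/39]
step 1: y = z − H·x̄ = [133/26]
step 1: S = H·P̄·Hᵀ + R = [560/13]
step 1: K = P̄·Hᵀ·S⁻¹ = [-29/560; -163/560]
step 1: x' = x̄ + K·y = [-147/160, -7/480]
step 1: P' = (I − K·H)·P̄ = [10963/560 -7299/560; -7299/560 14761/1680]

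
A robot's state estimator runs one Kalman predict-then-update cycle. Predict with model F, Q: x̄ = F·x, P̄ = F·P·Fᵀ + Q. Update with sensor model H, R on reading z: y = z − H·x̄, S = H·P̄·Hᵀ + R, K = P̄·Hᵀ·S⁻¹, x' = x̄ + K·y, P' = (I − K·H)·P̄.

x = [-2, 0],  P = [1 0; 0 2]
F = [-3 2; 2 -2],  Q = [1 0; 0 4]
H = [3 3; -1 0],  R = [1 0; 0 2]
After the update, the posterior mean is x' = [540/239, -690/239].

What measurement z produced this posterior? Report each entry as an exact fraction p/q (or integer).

x̄ = F·x = [6, -4]
P̄ = F·P·Fᵀ + Q = [18 -14; -14 16]
S = H·P̄·Hᵀ + R = [55 -12; -12 20]
K = P̄·Hᵀ·S⁻¹ = [6/239 -423/478; 72/239 421/478]
x' − x̄ = [-894/239, 266/239] = K·y
y = (KᵀK)⁻¹·Kᵀ·(x' − x̄) = [-8, 4]
z = y + H·x̄ = [-8, 4] + [6, -6] = [-2, -2]

z = [-2, -2]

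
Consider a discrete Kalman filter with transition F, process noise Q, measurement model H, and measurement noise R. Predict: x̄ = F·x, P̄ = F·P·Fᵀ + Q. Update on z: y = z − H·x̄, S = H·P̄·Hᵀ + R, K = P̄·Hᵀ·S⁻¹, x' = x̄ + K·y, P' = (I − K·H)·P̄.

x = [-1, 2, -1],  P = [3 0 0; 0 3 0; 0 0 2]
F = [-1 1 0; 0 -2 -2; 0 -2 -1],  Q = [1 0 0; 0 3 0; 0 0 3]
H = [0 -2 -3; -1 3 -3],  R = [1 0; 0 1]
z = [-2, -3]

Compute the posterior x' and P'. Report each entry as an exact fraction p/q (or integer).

x̄ = F·x = [3, -2, -3]
P̄ = F·P·Fᵀ + Q = [7 -6 -6; -6 23 16; -6 16 17]
y = z − H·x̄ = [-15, -3]
S = H·P̄·Hᵀ + R = [438 -63; -63 80]
K = P̄·Hᵀ·S⁻¹ = [653/10357 -392/10357; -5819/31071 1968/10357; -6451/31071 -1305/10357]
x' = x̄ + K·y = [22452/10357, 2477/10357, 5099/10357]
P' = (I − K·H)·P̄ = [50165/10357 9824/10357 -6767/10357; 9824/10357 8239/31071 -3553/31071; -6767/10357 -3553/31071 4519/31071]

x' = [22452/10357, 2477/10357, 5099/10357]
P' = [50165/10357 9824/10357 -6767/10357; 9824/10357 8239/31071 -3553/31071; -6767/10357 -3553/31071 4519/31071]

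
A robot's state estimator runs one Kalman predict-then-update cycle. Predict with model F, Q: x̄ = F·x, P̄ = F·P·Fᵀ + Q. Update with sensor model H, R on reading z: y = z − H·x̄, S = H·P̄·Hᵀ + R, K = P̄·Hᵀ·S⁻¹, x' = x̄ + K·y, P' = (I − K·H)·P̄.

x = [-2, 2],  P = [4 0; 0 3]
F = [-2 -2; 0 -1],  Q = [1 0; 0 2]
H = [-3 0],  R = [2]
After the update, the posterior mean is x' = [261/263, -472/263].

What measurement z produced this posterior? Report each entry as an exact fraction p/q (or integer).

x̄ = F·x = [0, -2]
P̄ = F·P·Fᵀ + Q = [29 6; 6 5]
S = H·P̄·Hᵀ + R = [263]
K = P̄·Hᵀ·S⁻¹ = [-87/263; -18/263]
x' − x̄ = [261/263, 54/263] = K·y
y = (KᵀK)⁻¹·Kᵀ·(x' − x̄) = [-3]
z = y + H·x̄ = [-3] + [0] = [-3]

z = [-3]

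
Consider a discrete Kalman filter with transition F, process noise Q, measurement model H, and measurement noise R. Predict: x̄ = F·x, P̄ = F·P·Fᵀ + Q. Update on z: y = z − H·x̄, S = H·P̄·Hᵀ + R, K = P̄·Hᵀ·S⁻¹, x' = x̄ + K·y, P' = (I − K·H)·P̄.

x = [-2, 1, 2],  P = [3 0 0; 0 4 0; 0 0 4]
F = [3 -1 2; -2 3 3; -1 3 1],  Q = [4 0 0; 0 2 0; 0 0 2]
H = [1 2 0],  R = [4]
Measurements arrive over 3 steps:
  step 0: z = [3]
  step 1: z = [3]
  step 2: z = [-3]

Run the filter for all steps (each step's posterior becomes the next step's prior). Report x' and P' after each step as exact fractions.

step 0: x' = [-127/25, 311/75, 29/15], P' = [5868/125 -2908/125 -572/25; -2908/125 4694/375 896/75; -572/25 896/75 314/15]
step 1: x' = [-1458511/204379, 1040609/204379, 3740500/613137], P' = [37428836/204379 -18803940/204379 -16859056/204379; -18803940/204379 9650860/204379 8572110/204379; -16859056/204379 8572110/204379 25553344/613137]
step 2: x' = [10893065198/738998063, -26168370695/2955992252, -17136371323/2955992252], P' = [87946311436/738998063 -44481698350/738998063 -38350869170/738998063; -44481698350/738998063 46467623971/1477996126 39552501471/1477996126; -38350869170/738998063 39552501471/1477996126 40058682363/1477996126]

step 0: x̄ = F·x = [-3, 13, 7]
step 0: P̄ = F·P·Fᵀ + Q = [51 -6 -13; -6 86 54; -13 54 45]
step 0: y = z − H·x̄ = [-20]
step 0: S = H·P̄·Hᵀ + R = [375]
step 0: K = P̄·Hᵀ·S⁻¹ = [13/125; 166/375; 19/75]
step 0: x' = x̄ + K·y = [-127/25, 311/75, 29/15]
step 0: P' = (I − K·H)·P̄ = [5868/125 -2908/125 -572/25; -2908/125 4694/375 896/75; -572/25 896/75 314/15]
step 1: x̄ = F·x = [-388/25, 142/5, 1459/75]
step 1: P̄ = F·P·Fᵀ + Q = [42498/125 -13202/25 -41538/125; -13202/25 6298/5 18412/25; -41538/125 18412/25 164834/375]
step 1: y = z − H·x̄ = [-957/25]
step 1: S = H·P̄·Hᵀ + R = [408758/125]
step 1: K = P̄·Hᵀ·S⁻¹ = [-44761/204379; 124445/204379; 71291/204379]
step 1: x' = x̄ + K·y = [-1458511/204379, 1040609/204379, 3740500/613137]
step 1: P' = (I − K·H)·P̄ = [37428836/204379 -18803940/204379 -16859056/204379; -18803940/204379 9650860/204379 8572110/204379; -16859056/204379 8572110/204379 25553344/613137]
step 2: x̄ = F·x = [-8767426/613137, 9779349/204379, 17481514/613137]
step 2: P̄ = F·P·Fᵀ + Q = [772876660/613137 -467841198/204379 -858724294/613137; -467841198/204379 895895806/204379 543664816/204379; -858724294/613137 543664816/204379 993562582/613137]
step 2: y = z − H·x̄ = [-51748079/613137]
step 2: S = H·P̄·Hᵀ + R = [5911984504/613137]
step 2: K = P̄·Hᵀ·S⁻¹ = [-254271316/738998063; 1985925621/2955992252; 1201632301/2955992252]
step 2: x' = x̄ + K·y = [10893065198/738998063, -26168370695/2955992252, -17136371323/2955992252]
step 2: P' = (I − K·H)·P̄ = [87946311436/738998063 -44481698350/738998063 -38350869170/738998063; -44481698350/738998063 46467623971/1477996126 39552501471/1477996126; -38350869170/738998063 39552501471/1477996126 40058682363/1477996126]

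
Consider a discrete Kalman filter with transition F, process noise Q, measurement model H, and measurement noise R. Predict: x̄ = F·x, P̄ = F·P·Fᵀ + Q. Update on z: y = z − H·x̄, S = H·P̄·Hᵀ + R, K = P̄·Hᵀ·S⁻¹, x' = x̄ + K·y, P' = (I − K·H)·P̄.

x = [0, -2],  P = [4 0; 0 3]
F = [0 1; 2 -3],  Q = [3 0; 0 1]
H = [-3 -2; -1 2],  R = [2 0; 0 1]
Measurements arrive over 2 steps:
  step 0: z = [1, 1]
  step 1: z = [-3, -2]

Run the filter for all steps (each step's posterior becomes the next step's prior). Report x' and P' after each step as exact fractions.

step 0: x' = [-397/767, 3339/12272], P' = [138/767 -24/767; -24/767 2101/12272]
step 1: x' = [11649827/9755191, -4294396/9755191], P' = [1726970/9755191 -288998/9755191; -288998/9755191 1600950/9755191]

step 0: x̄ = F·x = [-2, 6]
step 0: P̄ = F·P·Fᵀ + Q = [6 -9; -9 44]
step 0: y = z − H·x̄ = [7, -13]
step 0: S = H·P̄·Hᵀ + R = [124 -122; -122 219]
step 0: K = P̄·Hᵀ·S⁻¹ = [-183/767 -186/767; -1525/12272 2293/6136]
step 0: x' = x̄ + K·y = [-397/767, 3339/12272]
step 0: P' = (I − K·H)·P̄ = [138/767 -24/767; -24/767 2101/12272]
step 1: x̄ = F·x = [3339/12272, -22721/12272]
step 1: P̄ = F·P·Fᵀ + Q = [38917/12272 -7071/12272; -7071/12272 44621/12272]
step 1: y = z − H·x̄ = [-5557/944, 24237/12272]
step 1: S = H·P̄·Hᵀ + R = [36033/944 -2573/944; -2573/944 257957/12272]
step 1: K = P̄·Hᵀ·S⁻¹ = [-2301457/9755191 -2304966/9755191; -1167453/9755191 3490898/9755191]
step 1: x' = x̄ + K·y = [11649827/9755191, -4294396/9755191]
step 1: P' = (I − K·H)·P̄ = [1726970/9755191 -288998/9755191; -288998/9755191 1600950/9755191]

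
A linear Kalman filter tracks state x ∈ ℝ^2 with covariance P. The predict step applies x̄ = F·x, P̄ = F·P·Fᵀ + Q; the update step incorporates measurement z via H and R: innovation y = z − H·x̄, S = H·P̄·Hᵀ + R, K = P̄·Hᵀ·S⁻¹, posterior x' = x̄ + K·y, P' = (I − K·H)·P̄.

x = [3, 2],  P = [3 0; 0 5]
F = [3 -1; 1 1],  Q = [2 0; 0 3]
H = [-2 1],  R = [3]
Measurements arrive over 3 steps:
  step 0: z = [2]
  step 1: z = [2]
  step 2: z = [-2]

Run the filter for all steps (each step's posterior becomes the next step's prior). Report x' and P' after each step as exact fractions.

step 0: x̄ = F·x = [7, 5]
step 0: P̄ = F·P·Fᵀ + Q = [34 4; 4 11]
step 0: y = z − H·x̄ = [11]
step 0: S = H·P̄·Hᵀ + R = [134]
step 0: K = P̄·Hᵀ·S⁻¹ = [-32/67; 3/134]
step 0: x' = x̄ + K·y = [117/67, 703/134]
step 0: P' = (I − K·H)·P̄ = [230/67 364/67; 364/67 1465/134]
step 1: x̄ = F·x = [-1/134, 937/134]
step 1: P̄ = F·P·Fᵀ + Q = [1505/134 1371/134; 1371/134 3783/134]
step 1: y = z − H·x̄ = [-671/134]
step 1: S = H·P̄·Hᵀ + R = [4721/134]
step 1: K = P̄·Hᵀ·S⁻¹ = [-1639/4721; 1041/4721]
step 1: x' = x̄ + K·y = [8172/4721, 27799/4721]
step 1: P' = (I − K·H)·P̄ = [32976/4721 61035/4721; 61035/4721 125193/4721]
step 2: x̄ = F·x = [-3283/4721, 35971/4721]
step 2: P̄ = F·P·Fᵀ + Q = [65209/4721 95805/4721; 95805/4721 294402/4721]
step 2: y = z − H·x̄ = [-51979/4721]
step 2: S = H·P̄·Hᵀ + R = [186181/4721]
step 2: K = P̄·Hᵀ·S⁻¹ = [-34613/186181; 102792/186181]
step 2: x' = x̄ + K·y = [251624/186181, 286823/186181]
step 2: P' = (I − K·H)·P̄ = [2317860/186181 4531881/186181; 4531881/186181 9372138/186181]

step 0: x' = [117/67, 703/134], P' = [230/67 364/67; 364/67 1465/134]
step 1: x' = [8172/4721, 27799/4721], P' = [32976/4721 61035/4721; 61035/4721 125193/4721]
step 2: x' = [251624/186181, 286823/186181], P' = [2317860/186181 4531881/186181; 4531881/186181 9372138/186181]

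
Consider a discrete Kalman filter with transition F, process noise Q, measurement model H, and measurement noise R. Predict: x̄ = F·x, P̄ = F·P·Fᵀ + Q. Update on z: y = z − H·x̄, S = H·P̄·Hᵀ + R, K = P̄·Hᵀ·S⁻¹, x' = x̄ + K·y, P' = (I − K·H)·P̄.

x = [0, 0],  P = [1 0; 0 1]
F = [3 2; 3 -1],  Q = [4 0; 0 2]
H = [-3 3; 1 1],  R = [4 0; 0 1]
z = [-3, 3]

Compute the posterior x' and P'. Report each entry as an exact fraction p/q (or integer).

x' = [11538/5891, 5763/5891]
P' = [2083/5891 803/5891; 803/5891 2063/5891]

x̄ = F·x = [0, 0]
P̄ = F·P·Fᵀ + Q = [17 7; 7 12]
y = z − H·x̄ = [-3, 3]
S = H·P̄·Hᵀ + R = [139 -15; -15 44]
K = P̄·Hᵀ·S⁻¹ = [-960/5891 2886/5891; 945/5891 2866/5891]
x' = x̄ + K·y = [11538/5891, 5763/5891]
P' = (I − K·H)·P̄ = [2083/5891 803/5891; 803/5891 2063/5891]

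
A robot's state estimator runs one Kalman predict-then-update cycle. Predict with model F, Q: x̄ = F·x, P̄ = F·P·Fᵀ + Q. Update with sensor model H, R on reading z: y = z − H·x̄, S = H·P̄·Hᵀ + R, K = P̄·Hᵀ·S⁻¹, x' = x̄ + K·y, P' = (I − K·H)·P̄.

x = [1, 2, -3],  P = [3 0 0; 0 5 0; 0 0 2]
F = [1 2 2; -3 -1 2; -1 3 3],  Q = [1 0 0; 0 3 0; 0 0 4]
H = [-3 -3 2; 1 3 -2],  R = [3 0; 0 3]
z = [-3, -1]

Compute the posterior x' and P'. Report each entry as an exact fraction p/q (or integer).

x' = [44557/28751, -1171/28751, 31662/28751]
P' = [40602/28751 8277/28751 53229/28751; 8277/28751 284101/28751 426432/28751; 53229/28751 426432/28751 691800/28751]

x̄ = F·x = [-1, -11, -4]
P̄ = F·P·Fᵀ + Q = [32 -11 39; -11 43 6; 39 6 70]
y = z − H·x̄ = [-31, 25]
S = H·P̄·Hᵀ + R = [220 -247; -247 408]
K = P̄·Hᵀ·S⁻¹ = [-13393/28751 -13675/28751; -8090/28751 2572/28751; -18461/28751 -17025/28751]
x' = x̄ + K·y = [44557/28751, -1171/28751, 31662/28751]
P' = (I − K·H)·P̄ = [40602/28751 8277/28751 53229/28751; 8277/28751 284101/28751 426432/28751; 53229/28751 426432/28751 691800/28751]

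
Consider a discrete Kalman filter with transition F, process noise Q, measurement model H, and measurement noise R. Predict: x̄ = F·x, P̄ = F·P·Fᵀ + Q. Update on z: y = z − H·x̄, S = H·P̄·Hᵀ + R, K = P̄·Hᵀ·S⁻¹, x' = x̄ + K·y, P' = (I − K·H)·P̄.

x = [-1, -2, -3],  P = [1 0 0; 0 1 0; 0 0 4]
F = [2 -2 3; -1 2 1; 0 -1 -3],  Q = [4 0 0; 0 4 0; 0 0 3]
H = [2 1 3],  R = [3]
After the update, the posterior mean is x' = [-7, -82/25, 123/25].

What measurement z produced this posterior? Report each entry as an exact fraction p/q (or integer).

z = [-3]

x̄ = F·x = [-7, -6, 11]
P̄ = F·P·Fᵀ + Q = [48 6 -34; 6 13 -14; -34 -14 40]
S = H·P̄·Hᵀ + R = [100]
K = P̄·Hᵀ·S⁻¹ = [0; -17/100; 19/50]
x' − x̄ = [0, 68/25, -152/25] = K·y
y = (KᵀK)⁻¹·Kᵀ·(x' − x̄) = [-16]
z = y + H·x̄ = [-16] + [13] = [-3]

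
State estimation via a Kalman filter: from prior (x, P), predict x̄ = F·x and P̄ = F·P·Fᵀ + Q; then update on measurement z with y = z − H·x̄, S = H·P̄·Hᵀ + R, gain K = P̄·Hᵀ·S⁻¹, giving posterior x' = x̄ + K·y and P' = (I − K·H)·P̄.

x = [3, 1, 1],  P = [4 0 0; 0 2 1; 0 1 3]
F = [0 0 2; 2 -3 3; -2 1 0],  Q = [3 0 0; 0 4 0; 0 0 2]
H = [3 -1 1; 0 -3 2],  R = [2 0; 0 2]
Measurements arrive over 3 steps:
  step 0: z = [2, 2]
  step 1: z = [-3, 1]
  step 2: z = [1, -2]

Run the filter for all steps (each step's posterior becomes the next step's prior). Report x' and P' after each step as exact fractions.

step 0: x̄ = F·x = [2, 6, -5]
step 0: P̄ = F·P·Fᵀ + Q = [15 12 2; 12 47 -19; 2 -19 20]
step 0: y = z − H·x̄ = [7, 30]
step 0: S = H·P̄·Hᵀ + R = [182 180; 180 733]
step 0: K = P̄·Hᵀ·S⁻¹ = [31415/101006 -6062/50503; 5115/50503 -13589/50503; 15525/101006 4777/50503]
step 0: x' = x̄ + K·y = [58197/101006, -68847/50503, -109735/101006]
step 0: P' = (I − K·H)·P̄ = [27597/101006 -7837/50503 -35635/101006; -7837/50503 94660/50503 128401/50503; -35635/101006 128401/50503 394757/101006]
step 1: x̄ = F·x = [-109735/50503, 200271/101006, -127044/50503]
step 1: P̄ = F·P·Fᵀ + Q = [941023/50503 342595/50503 328072/50503; 342595/50503 909137/101006 90238/50503; 328072/50503 90238/50503 282208/50503]
step 1: y = z − H·x̄ = [809751/101006, 1209995/101006]
step 1: S = H·P̄·Hᵀ + R = [18078751/101006 724017/101006; 724017/101006 8476197/101006]
step 1: K = P̄·Hᵀ·S⁻¹ = [158900551/503979481 -173301391/1511938443; 42771382/503979481 -433076527/1511938443; 64398412/503979481 88275680/1511938443]
step 1: x' = x̄ + K·y = [-1539604642/1511938443, -1161520111/1511938443, -1197079858/1511938443]
step 1: P' = (I − K·H)·P̄ = [386599340/1511938443 -66186646/1511938443 -272581360/1511938443; -66186646/1511938443 1776529514/1511938443 2231717744/1511938443; -272581360/1511938443 2231717744/1511938443 3435852296/1511938443]
step 2: x̄ = F·x = [-2394159716/1511938443, -3185888525/1511938443, 1917689173/1511938443]
step 2: P̄ = F·P·Fᵀ + Q = [18279224513/1511938443 6134481872/1511938443 5553760928/1511938443; 6134481872/1511938443 11857931462/1511938443 925162322/1511938443; 5553760928/1511938443 925162322/1511938443 6611550344/1511938443]
step 2: y = z − H·x̄ = [1196946631/503979481, -16416920807/1511938443]
step 2: S = H·P̄·Hᵀ + R = [60223909667/503979481 7427770728/503979481; 7427770728/503979481 125089513556/1511938443]
step 2: K = P̄·Hᵀ·S⁻¹ = [32831803183/104424095885 -83574559034/730968671195; 39825267696/522120479425 -2069974816541/7309686711950; 60533734122/522120479425 65649323809/1044240958850]
step 2: x' = x̄ + K·y = [42257711651/104424095885, 1199675812329/1044240958850, 899179283253/1044240958850]
step 2: P' = (I − K·H)·P̄ = [37344340400/146193734239 -33890604808/730968671195 -19201495178/104424095885; -33890604808/730968671195 4201800456269/3654843355975 752530468019/522120479425; -19201495178/104424095885 752530468019/522120479425 1161620363933/522120479425]

step 0: x' = [58197/101006, -68847/50503, -109735/101006], P' = [27597/101006 -7837/50503 -35635/101006; -7837/50503 94660/50503 128401/50503; -35635/101006 128401/50503 394757/101006]
step 1: x' = [-1539604642/1511938443, -1161520111/1511938443, -1197079858/1511938443], P' = [386599340/1511938443 -66186646/1511938443 -272581360/1511938443; -66186646/1511938443 1776529514/1511938443 2231717744/1511938443; -272581360/1511938443 2231717744/1511938443 3435852296/1511938443]
step 2: x' = [42257711651/104424095885, 1199675812329/1044240958850, 899179283253/1044240958850], P' = [37344340400/146193734239 -33890604808/730968671195 -19201495178/104424095885; -33890604808/730968671195 4201800456269/3654843355975 752530468019/522120479425; -19201495178/104424095885 752530468019/522120479425 1161620363933/522120479425]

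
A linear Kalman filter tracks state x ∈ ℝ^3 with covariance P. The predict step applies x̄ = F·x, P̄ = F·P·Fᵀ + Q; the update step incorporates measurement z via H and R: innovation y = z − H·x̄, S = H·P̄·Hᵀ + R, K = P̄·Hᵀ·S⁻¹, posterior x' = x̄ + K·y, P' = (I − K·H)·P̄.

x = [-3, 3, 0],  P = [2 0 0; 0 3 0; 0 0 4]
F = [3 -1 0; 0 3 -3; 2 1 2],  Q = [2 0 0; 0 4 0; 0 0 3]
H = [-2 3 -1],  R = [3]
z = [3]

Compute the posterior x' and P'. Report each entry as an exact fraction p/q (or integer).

x' = [-3681/481, -126/37, 1857/962]
P' = [7701/481 405/37 516/481; 405/37 373/37 282/37; 516/481 282/37 20211/962]

x̄ = F·x = [-12, 9, -3]
P̄ = F·P·Fᵀ + Q = [23 -9 9; -9 67 -15; 9 -15 30]
y = z − H·x̄ = [-51]
S = H·P̄·Hᵀ + R = [962]
K = P̄·Hᵀ·S⁻¹ = [-41/481; 9/37; -93/962]
x' = x̄ + K·y = [-3681/481, -126/37, 1857/962]
P' = (I − K·H)·P̄ = [7701/481 405/37 516/481; 405/37 373/37 282/37; 516/481 282/37 20211/962]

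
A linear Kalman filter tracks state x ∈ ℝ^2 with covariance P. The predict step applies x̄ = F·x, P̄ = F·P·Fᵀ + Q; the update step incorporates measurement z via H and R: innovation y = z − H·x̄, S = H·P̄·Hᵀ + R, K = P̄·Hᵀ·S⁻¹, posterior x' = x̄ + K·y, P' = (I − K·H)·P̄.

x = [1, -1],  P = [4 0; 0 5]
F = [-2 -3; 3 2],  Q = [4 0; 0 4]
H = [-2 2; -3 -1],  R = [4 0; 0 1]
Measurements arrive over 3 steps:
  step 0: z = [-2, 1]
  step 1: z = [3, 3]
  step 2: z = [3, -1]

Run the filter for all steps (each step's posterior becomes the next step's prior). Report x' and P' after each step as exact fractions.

step 0: x̄ = F·x = [1, 1]
step 0: P̄ = F·P·Fᵀ + Q = [65 -54; -54 60]
step 0: y = z − H·x̄ = [-2, 5]
step 0: S = H·P̄·Hᵀ + R = [936 486; 486 322]
step 0: K = P̄·Hᵀ·S⁻¹ = [-4055/32598 -453/1811; 1987/5433 -426/1811]
step 0: x' = x̄ + K·y = [-31/16299, -4931/5433]
step 0: P' = (I − K·H)·P̄ = [2033/16299 -674/5433; -674/5433 1100/1811]
step 1: x̄ = F·x = [44441/16299, -9893/5433]
step 1: P̄ = F·P·Fᵀ + Q = [138164/16299 -15104/5433; -15104/5433 10981/1811]
step 1: y = z − H·x̄ = [197137/16299, 16949/1811]
step 1: S = H·P̄·Hᵀ + R = [1375664/16299 90286/1811; 90286/1811 120748/1811]
step 1: K = P̄·Hᵀ·S⁻¹ = [-1515314/12802957 -3216332/12802957; 8685597/25605914 -2810045/12802957]
step 1: x' = x̄ + K·y = [-13520507/12802957, 5828607/25605914]
step 1: P' = (I − K·H)·P̄ = [1561740/12802957 -1468888/12802957; -1468888/12802957 7216709/12802957]
step 2: x̄ = F·x = [36596207/25605914, -34732914/12802957]
step 2: P̄ = F·P·Fᵀ + Q = [104782513/12802957 -33575150/12802957; -33575150/12802957 76507668/12802957]
step 2: y = z − H·x̄ = [144470906/12802957, 14716879/25605914]
step 2: S = H·P̄·Hᵀ + R = [1044973752/12802957 609980342/12802957; 609980342/12802957 830902342/12802957]
step 2: K = P̄·Hᵀ·S⁻¹ = [-2290790111/19378145230 -2433204837/9689072615; 3283690081/9689072615 -2128214666/9689072615]
step 2: x' = x̄ + K·y = [-475608756/9689072615, 9545264917/9689072615]
step 2: P' = (I − K·H)·P̄ = [1180998737/9689072615 -1109791374/9689072615; -1109791374/9689072615 5457588788/9689072615]

step 0: x' = [-31/16299, -4931/5433], P' = [2033/16299 -674/5433; -674/5433 1100/1811]
step 1: x' = [-13520507/12802957, 5828607/25605914], P' = [1561740/12802957 -1468888/12802957; -1468888/12802957 7216709/12802957]
step 2: x' = [-475608756/9689072615, 9545264917/9689072615], P' = [1180998737/9689072615 -1109791374/9689072615; -1109791374/9689072615 5457588788/9689072615]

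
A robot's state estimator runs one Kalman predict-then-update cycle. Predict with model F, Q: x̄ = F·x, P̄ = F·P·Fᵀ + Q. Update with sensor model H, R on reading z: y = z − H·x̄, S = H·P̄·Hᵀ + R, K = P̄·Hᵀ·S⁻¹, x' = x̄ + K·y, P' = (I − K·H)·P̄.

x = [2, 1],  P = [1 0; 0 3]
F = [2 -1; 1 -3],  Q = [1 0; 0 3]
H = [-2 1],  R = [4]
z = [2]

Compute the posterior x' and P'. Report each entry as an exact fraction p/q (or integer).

x̄ = F·x = [3, -1]
P̄ = F·P·Fᵀ + Q = [8 11; 11 31]
y = z − H·x̄ = [9]
S = H·P̄·Hᵀ + R = [23]
K = P̄·Hᵀ·S⁻¹ = [-5/23; 9/23]
x' = x̄ + K·y = [24/23, 58/23]
P' = (I − K·H)·P̄ = [159/23 298/23; 298/23 632/23]

x' = [24/23, 58/23]
P' = [159/23 298/23; 298/23 632/23]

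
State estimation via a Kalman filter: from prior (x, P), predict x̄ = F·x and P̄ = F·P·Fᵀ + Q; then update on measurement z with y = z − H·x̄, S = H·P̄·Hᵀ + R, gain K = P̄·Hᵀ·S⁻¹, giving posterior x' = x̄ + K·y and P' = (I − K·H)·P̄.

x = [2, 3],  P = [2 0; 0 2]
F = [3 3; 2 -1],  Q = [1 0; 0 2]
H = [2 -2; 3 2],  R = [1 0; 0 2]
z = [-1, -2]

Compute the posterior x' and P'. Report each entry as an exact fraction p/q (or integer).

x̄ = F·x = [15, 1]
P̄ = F·P·Fᵀ + Q = [37 6; 6 12]
y = z − H·x̄ = [-29, -49]
S = H·P̄·Hᵀ + R = [149 162; 162 455]
K = P̄·Hᵀ·S⁻¹ = [8284/41551 8283/41551; -12264/41551 8202/41551]
x' = x̄ + K·y = [-22838/41551, -4691/41551]
P' = (I − K·H)·P̄ = [4970/41551 828/41551; 828/41551 6960/41551]

x' = [-22838/41551, -4691/41551]
P' = [4970/41551 828/41551; 828/41551 6960/41551]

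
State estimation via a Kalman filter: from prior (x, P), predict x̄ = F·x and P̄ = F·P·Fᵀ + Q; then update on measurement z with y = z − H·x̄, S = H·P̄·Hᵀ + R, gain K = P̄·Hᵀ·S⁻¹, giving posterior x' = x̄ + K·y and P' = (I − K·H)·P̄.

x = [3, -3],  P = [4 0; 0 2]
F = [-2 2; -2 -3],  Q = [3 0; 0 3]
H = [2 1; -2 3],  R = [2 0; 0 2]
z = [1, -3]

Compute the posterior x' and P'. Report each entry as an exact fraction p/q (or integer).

x̄ = F·x = [-12, 3]
P̄ = F·P·Fᵀ + Q = [27 4; 4 37]
y = z − H·x̄ = [22, -36]
S = H·P̄·Hᵀ + R = [163 19; 19 395]
K = P̄·Hᵀ·S⁻¹ = [5927/16006 -1987/16006; 7909/32012 7967/32012]
x' = x̄ + K·y = [4927/8003, -8389/16006]
P' = (I − K·H)·P̄ = [2471/8003 985/8003; 985/8003 3969/16006]

x' = [4927/8003, -8389/16006]
P' = [2471/8003 985/8003; 985/8003 3969/16006]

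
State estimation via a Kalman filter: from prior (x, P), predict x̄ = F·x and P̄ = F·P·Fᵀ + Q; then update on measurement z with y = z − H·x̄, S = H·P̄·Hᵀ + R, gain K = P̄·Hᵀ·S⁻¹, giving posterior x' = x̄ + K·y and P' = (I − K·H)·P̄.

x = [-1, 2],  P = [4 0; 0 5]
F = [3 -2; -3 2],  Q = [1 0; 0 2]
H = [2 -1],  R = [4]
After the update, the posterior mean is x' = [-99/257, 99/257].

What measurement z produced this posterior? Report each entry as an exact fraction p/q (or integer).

z = [-1]

x̄ = F·x = [-7, 7]
P̄ = F·P·Fᵀ + Q = [57 -56; -56 58]
S = H·P̄·Hᵀ + R = [514]
K = P̄·Hᵀ·S⁻¹ = [85/257; -85/257]
x' − x̄ = [1700/257, -1700/257] = K·y
y = (KᵀK)⁻¹·Kᵀ·(x' − x̄) = [20]
z = y + H·x̄ = [20] + [-21] = [-1]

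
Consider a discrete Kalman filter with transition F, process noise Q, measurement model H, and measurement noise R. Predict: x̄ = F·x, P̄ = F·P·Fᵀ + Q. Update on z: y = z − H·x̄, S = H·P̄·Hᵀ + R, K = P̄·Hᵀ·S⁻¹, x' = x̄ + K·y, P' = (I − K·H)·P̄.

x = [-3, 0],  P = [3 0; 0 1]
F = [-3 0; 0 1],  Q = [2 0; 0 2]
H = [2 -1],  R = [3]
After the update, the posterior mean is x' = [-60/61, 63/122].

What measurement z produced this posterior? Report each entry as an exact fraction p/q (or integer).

x̄ = F·x = [9, 0]
P̄ = F·P·Fᵀ + Q = [29 0; 0 3]
S = H·P̄·Hᵀ + R = [122]
K = P̄·Hᵀ·S⁻¹ = [29/61; -3/122]
x' − x̄ = [-609/61, 63/122] = K·y
y = (KᵀK)⁻¹·Kᵀ·(x' − x̄) = [-21]
z = y + H·x̄ = [-21] + [18] = [-3]

z = [-3]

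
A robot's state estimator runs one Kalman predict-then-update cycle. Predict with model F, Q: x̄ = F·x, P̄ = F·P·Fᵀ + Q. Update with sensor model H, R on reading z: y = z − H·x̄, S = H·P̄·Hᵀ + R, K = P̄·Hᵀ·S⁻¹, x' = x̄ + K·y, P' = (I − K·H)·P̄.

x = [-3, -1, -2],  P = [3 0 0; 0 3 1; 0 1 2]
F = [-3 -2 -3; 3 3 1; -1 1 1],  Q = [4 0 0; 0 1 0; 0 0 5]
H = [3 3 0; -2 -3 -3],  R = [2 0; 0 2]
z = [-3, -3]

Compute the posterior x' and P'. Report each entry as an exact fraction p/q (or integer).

x̄ = F·x = [17, -14, 0]
P̄ = F·P·Fᵀ + Q = [73 -62 -8; -62 63 6; -8 6 15]
y = z − H·x̄ = [-12, -11]
S = H·P̄·Hᵀ + R = [110 -57; -57 264]
K = P̄·Hᵀ·S⁻¹ = [4120/8597 8921/25791; -1313/8597 -8959/25791; -1421/8597 -5512/25791]
x' = x̄ + K·y = [191996/25791, -215257/25791, 111788/25791]
P' = (I − K·H)·P̄ = [903919/25791 -895679/25791 287119/25791; -895679/25791 893053/25791 -289961/25791; 287119/25791 -289961/25791 102223/25791]

x' = [191996/25791, -215257/25791, 111788/25791]
P' = [903919/25791 -895679/25791 287119/25791; -895679/25791 893053/25791 -289961/25791; 287119/25791 -289961/25791 102223/25791]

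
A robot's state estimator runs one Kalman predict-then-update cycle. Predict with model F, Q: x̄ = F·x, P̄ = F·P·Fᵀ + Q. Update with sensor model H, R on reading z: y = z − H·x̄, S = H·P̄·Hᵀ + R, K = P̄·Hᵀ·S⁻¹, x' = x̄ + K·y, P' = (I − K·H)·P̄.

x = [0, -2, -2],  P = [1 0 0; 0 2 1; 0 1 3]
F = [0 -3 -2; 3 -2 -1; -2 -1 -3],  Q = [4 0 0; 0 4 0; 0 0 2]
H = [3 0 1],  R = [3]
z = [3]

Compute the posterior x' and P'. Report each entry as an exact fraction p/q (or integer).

x̄ = F·x = [10, 6, 8]
P̄ = F·P·Fᵀ + Q = [46 25 35; 25 28 14; 35 14 41]
y = z − H·x̄ = [-35]
S = H·P̄·Hᵀ + R = [668]
K = P̄·Hᵀ·S⁻¹ = [173/668; 89/668; 73/334]
x' = x̄ + K·y = [625/668, 893/668, 117/334]
P' = (I − K·H)·P̄ = [799/668 1303/668 -939/334; 1303/668 10783/668 -1821/334; -939/334 -1821/334 1518/167]

x' = [625/668, 893/668, 117/334]
P' = [799/668 1303/668 -939/334; 1303/668 10783/668 -1821/334; -939/334 -1821/334 1518/167]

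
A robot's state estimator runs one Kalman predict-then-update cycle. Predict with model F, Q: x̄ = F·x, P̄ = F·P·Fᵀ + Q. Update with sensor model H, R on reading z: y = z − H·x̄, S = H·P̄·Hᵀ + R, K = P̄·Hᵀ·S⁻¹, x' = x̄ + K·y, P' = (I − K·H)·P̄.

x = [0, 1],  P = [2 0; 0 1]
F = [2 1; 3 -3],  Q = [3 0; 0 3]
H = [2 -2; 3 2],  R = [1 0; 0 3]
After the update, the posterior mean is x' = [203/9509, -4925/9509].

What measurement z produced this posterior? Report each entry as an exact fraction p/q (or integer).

x̄ = F·x = [1, -3]
P̄ = F·P·Fᵀ + Q = [12 9; 9 30]
S = H·P̄·Hᵀ + R = [97 -66; -66 339]
K = P̄·Hᵀ·S⁻¹ = [1866/9509 1878/9509; -2832/9509 1889/9509]
x' − x̄ = [-9306/9509, 23602/9509] = K·y
y = (KᵀK)⁻¹·Kᵀ·(x' − x̄) = [-7, 2]
z = y + H·x̄ = [-7, 2] + [8, -3] = [1, -1]

z = [1, -1]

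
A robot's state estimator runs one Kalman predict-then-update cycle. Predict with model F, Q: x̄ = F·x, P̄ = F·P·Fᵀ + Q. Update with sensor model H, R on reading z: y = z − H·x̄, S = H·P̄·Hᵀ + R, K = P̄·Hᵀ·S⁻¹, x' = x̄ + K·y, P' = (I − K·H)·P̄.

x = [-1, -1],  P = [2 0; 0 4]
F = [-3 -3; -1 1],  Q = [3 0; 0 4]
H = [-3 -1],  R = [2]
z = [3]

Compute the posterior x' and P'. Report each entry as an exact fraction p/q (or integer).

x̄ = F·x = [6, 0]
P̄ = F·P·Fᵀ + Q = [57 -6; -6 10]
y = z − H·x̄ = [21]
S = H·P̄·Hᵀ + R = [489]
K = P̄·Hᵀ·S⁻¹ = [-55/163; 8/489]
x' = x̄ + K·y = [-177/163, 56/163]
P' = (I − K·H)·P̄ = [216/163 -538/163; -538/163 4826/489]

x' = [-177/163, 56/163]
P' = [216/163 -538/163; -538/163 4826/489]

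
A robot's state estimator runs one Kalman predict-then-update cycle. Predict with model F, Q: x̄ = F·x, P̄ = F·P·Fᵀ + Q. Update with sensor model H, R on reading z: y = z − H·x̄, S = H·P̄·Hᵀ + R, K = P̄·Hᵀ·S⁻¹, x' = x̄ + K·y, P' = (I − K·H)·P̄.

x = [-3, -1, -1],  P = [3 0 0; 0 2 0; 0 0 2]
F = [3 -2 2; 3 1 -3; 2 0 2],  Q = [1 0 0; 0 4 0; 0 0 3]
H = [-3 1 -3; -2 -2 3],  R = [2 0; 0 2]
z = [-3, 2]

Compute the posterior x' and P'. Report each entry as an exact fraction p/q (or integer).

x̄ = F·x = [-9, -7, -8]
P̄ = F·P·Fᵀ + Q = [44 11 26; 11 51 6; 26 6 23]
y = z − H·x̄ = [-47, -6]
S = H·P̄·Hᵀ + R = [1022 -25; -25 293]
K = P̄·Hᵀ·S⁻¹ = [-59107/298821 -37679/298821; -2650/298821 -108332/298821; -41188/298821 1585/298821]
x' = x̄ + K·y = [314714/298821, -1317205/298821, -464242/298821]
P' = (I − K·H)·P̄ = [180103/298821 -706943/298821 -376346/298821; -706943/298821 3756679/298821 1960936/298821; -376346/298821 1960936/298821 1057450/298821]

x' = [314714/298821, -1317205/298821, -464242/298821]
P' = [180103/298821 -706943/298821 -376346/298821; -706943/298821 3756679/298821 1960936/298821; -376346/298821 1960936/298821 1057450/298821]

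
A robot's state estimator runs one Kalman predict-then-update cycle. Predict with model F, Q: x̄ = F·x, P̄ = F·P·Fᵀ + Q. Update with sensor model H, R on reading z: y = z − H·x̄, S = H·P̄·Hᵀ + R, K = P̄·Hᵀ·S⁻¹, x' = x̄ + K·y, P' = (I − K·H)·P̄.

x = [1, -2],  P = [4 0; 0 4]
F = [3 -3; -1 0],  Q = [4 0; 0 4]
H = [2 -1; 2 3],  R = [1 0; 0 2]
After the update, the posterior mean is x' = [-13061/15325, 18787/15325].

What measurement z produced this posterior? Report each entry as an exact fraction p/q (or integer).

z = [-3, 2]

x̄ = F·x = [9, -1]
P̄ = F·P·Fᵀ + Q = [76 -12; -12 8]
S = H·P̄·Hᵀ + R = [361 232; 232 234]
K = P̄·Hᵀ·S⁻¹ = [5732/15325 1914/15325; -3744/15325 3712/15325]
x' − x̄ = [-150986/15325, 34112/15325] = K·y
y = (KᵀK)⁻¹·Kᵀ·(x' − x̄) = [-22, -13]
z = y + H·x̄ = [-22, -13] + [19, 15] = [-3, 2]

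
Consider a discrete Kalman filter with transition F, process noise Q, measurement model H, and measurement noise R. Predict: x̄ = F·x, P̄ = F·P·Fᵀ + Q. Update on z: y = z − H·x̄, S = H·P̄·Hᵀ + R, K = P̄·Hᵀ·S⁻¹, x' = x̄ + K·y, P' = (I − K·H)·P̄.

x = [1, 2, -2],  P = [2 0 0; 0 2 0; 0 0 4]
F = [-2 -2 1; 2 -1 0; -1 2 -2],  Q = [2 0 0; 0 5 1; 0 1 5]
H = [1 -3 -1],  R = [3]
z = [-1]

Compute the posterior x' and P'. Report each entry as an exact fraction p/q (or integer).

x' = [-932/197, -588/197, 1071/197]
P' = [2218/197 1144/197 -1352/197; 1144/197 1191/197 -2303/197; -1352/197 -2303/197 5623/197]

x̄ = F·x = [-8, 0, 7]
P̄ = F·P·Fᵀ + Q = [22 -4 -12; -4 15 -7; -12 -7 31]
y = z − H·x̄ = [14]
S = H·P̄·Hᵀ + R = [197]
K = P̄·Hᵀ·S⁻¹ = [46/197; -42/197; -22/197]
x' = x̄ + K·y = [-932/197, -588/197, 1071/197]
P' = (I − K·H)·P̄ = [2218/197 1144/197 -1352/197; 1144/197 1191/197 -2303/197; -1352/197 -2303/197 5623/197]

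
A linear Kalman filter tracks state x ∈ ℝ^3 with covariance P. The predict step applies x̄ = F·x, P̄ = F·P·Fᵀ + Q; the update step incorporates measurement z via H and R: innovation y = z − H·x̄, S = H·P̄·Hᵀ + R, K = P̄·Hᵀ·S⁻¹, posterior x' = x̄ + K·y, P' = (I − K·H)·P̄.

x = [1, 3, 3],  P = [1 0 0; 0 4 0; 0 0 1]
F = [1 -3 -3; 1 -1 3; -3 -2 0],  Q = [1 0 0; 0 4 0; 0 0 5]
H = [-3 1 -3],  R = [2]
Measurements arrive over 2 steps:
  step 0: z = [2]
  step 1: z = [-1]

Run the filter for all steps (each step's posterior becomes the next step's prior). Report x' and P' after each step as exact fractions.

step 0: x' = [-1029/1037, 8006/1037, 2951/1037], P' = [8739/1037 2348/1037 -7823/1037; 2348/1037 18585/1037 3853/1037; -7823/1037 3853/1037 9206/1037]
step 1: x' = [-15611070/5899307, -2454662/5899307, 16665065/5899307], P' = [428993952/5899307 -276330256/5899307 -520237046/5899307; -276330256/5899307 225024806/5899307 351331582/5899307; -520237046/5899307 351331582/5899307 637788764/5899307]

step 0: x̄ = F·x = [-17, 7, -9]
step 0: P̄ = F·P·Fᵀ + Q = [47 4 21; 4 18 5; 21 5 30]
step 0: y = z − H·x̄ = [-83]
step 0: S = H·P̄·Hᵀ + R = [1037]
step 0: K = P̄·Hᵀ·S⁻¹ = [-200/1037; -9/1037; -148/1037]
step 0: x' = x̄ + K·y = [-1029/1037, 8006/1037, 2951/1037]
step 0: P' = (I − K·H)·P̄ = [8739/1037 2348/1037 -7823/1037; 2348/1037 18585/1037 3853/1037; -7823/1037 3853/1037 9206/1037]
step 1: x̄ = F·x = [-33900/1037, -182/1037, -12925/1037]
step 1: P̄ = F·P·Fᵀ + Q = [362099/1037 -50870/1037 54440/1037; -50870/1037 39574/1037 60590/1037; 54440/1037 60590/1037 186352/1037]
step 1: y = z − H·x̄ = [-141330/1037]
step 1: S = H·P̄·Hᵀ + R = [5899307/1037]
step 1: K = P̄·Hᵀ·S⁻¹ = [-1300487/5899307; 10414/5899307; -661786/5899307]
step 1: x' = x̄ + K·y = [-15611070/5899307, -2454662/5899307, 16665065/5899307]
step 1: P' = (I − K·H)·P̄ = [428993952/5899307 -276330256/5899307 -520237046/5899307; -276330256/5899307 225024806/5899307 351331582/5899307; -520237046/5899307 351331582/5899307 637788764/5899307]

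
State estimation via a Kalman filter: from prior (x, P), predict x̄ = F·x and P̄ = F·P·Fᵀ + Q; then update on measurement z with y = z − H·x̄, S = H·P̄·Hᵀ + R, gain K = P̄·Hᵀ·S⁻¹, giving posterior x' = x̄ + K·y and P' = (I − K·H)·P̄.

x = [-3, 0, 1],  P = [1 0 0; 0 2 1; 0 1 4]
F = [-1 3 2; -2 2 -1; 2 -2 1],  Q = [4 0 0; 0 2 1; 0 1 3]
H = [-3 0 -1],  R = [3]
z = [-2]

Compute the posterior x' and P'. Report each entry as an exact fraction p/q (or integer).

x̄ = F·x = [5, 5, -5]
P̄ = F·P·Fᵀ + Q = [51 7 -7; 7 14 -11; -7 -11 15]
y = z − H·x̄ = [8]
S = H·P̄·Hᵀ + R = [435]
K = P̄·Hᵀ·S⁻¹ = [-146/435; -2/87; 2/145]
x' = x̄ + K·y = [1007/435, 419/87, -709/145]
P' = (I − K·H)·P̄ = [869/435 317/87 -723/145; 317/87 1198/87 -315/29; -723/145 -315/29 2163/145]

x' = [1007/435, 419/87, -709/145]
P' = [869/435 317/87 -723/145; 317/87 1198/87 -315/29; -723/145 -315/29 2163/145]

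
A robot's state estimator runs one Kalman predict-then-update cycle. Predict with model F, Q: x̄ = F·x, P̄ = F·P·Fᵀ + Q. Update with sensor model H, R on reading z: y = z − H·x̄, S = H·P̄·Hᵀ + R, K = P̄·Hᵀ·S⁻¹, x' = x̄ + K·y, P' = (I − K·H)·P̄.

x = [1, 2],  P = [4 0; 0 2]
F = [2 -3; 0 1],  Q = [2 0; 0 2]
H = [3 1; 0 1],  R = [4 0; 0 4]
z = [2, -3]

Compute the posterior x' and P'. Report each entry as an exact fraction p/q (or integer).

x' = [153/181, -317/543]
P' = [120/181 -116/181; -116/181 988/543]

x̄ = F·x = [-4, 2]
P̄ = F·P·Fᵀ + Q = [36 -6; -6 4]
y = z − H·x̄ = [12, -5]
S = H·P̄·Hᵀ + R = [296 -14; -14 8]
K = P̄·Hᵀ·S⁻¹ = [61/181 -29/181; -14/543 247/543]
x' = x̄ + K·y = [153/181, -317/543]
P' = (I − K·H)·P̄ = [120/181 -116/181; -116/181 988/543]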